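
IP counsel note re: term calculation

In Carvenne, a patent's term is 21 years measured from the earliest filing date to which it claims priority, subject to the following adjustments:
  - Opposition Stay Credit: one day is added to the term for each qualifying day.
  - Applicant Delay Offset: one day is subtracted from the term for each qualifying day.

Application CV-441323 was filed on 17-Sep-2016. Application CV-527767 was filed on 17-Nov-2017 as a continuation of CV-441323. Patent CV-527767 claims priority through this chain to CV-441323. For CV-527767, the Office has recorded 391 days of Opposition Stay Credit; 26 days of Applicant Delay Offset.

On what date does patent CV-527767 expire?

2038-09-17

Earliest priority filing: 17 September 2016.
Base term: 17 September 2016 + 21 years → 17 September 2037.
Opposition Stay Credit: +391 days → 13 October 2038.
Applicant Delay Offset: −26 days → 17 September 2038.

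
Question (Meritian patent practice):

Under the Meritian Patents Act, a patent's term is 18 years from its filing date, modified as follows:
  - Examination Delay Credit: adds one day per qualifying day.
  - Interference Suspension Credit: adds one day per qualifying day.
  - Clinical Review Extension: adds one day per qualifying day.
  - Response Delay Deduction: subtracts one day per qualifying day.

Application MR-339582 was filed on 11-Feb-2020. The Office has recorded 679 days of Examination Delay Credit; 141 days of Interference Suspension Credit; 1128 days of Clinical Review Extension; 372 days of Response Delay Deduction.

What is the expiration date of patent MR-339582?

Base term: filing date + 18 years → 11 February 2038.
Examination Delay Credit: +679 days → 22 December 2039.
Interference Suspension Credit: +141 days → 11 May 2040.
Clinical Review Extension: +1128 days → 13 June 2043.
Response Delay Deduction: −372 days → 6 June 2042.

2042-06-06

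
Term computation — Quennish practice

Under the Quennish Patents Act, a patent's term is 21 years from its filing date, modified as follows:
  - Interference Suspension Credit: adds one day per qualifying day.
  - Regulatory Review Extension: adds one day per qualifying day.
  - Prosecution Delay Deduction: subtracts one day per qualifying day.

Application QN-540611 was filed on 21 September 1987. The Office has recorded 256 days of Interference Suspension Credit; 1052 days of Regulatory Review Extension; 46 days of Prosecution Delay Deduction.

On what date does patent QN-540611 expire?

Base term: filing date + 21 years → 21 September 2008.
Interference Suspension Credit: +256 days → 4 June 2009.
Regulatory Review Extension: +1052 days → 21 April 2012.
Prosecution Delay Deduction: −46 days → 6 March 2012.

2012-03-06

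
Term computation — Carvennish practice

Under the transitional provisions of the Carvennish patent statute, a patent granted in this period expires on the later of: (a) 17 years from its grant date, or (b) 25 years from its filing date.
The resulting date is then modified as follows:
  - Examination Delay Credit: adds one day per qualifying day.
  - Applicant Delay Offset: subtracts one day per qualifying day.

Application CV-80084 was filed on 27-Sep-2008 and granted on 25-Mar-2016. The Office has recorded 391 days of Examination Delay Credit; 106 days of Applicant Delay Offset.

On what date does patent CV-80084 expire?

2034-07-09

(a) grant + 17 years → 25 March 2033.
(b) filing + 25 years → 27 September 2033.
Later of the two: 27 September 2033.
Examination Delay Credit: +391 days → 23 October 2034.
Applicant Delay Offset: −106 days → 9 July 2034.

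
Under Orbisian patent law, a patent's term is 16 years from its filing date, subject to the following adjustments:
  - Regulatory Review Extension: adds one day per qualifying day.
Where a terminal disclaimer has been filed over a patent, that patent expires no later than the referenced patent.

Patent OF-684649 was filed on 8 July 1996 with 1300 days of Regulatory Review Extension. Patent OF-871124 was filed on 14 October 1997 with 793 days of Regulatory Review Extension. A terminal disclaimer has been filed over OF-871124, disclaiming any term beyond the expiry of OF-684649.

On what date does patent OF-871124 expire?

Natural term of OF-871124:
  Base: filing + 16 years → 14 October 2013.
  Regulatory Review Extension: +793 days → 16 December 2015.
Expiry of referenced patent OF-684649:
  Base: filing + 16 years → 8 July 2012.
  Regulatory Review Extension: +1300 days → 29 January 2016.
Terminal disclaimer: OF-871124 expires on the earlier of 16 December 2015 and 29 January 2016.

2015-12-16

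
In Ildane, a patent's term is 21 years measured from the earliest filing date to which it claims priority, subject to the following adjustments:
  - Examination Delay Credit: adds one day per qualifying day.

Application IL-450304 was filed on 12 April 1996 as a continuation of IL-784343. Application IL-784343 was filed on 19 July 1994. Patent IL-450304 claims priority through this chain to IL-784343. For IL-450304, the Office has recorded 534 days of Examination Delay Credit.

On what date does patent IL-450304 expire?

Earliest priority filing: 19 July 1994.
Base term: 19 July 1994 + 21 years → 19 July 2015.
Examination Delay Credit: +534 days → 3 January 2017.

2017-01-03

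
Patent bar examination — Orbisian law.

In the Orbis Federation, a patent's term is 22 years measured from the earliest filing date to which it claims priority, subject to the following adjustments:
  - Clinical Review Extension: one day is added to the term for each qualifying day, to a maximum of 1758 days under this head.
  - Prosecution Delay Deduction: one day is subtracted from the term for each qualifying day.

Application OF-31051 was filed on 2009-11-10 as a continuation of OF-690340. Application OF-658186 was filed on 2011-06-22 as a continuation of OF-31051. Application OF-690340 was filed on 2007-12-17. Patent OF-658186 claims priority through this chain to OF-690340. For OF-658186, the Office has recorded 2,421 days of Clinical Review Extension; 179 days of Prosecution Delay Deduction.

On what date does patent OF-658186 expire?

Earliest priority filing: 17 December 2007.
Base term: 17 December 2007 + 22 years → 17 December 2029.
Clinical Review Extension: 2421 days claimed exceeds the 1758-day cap, so +1758 days → 10 October 2034.
Prosecution Delay Deduction: −179 days → 14 April 2034.

2034-04-14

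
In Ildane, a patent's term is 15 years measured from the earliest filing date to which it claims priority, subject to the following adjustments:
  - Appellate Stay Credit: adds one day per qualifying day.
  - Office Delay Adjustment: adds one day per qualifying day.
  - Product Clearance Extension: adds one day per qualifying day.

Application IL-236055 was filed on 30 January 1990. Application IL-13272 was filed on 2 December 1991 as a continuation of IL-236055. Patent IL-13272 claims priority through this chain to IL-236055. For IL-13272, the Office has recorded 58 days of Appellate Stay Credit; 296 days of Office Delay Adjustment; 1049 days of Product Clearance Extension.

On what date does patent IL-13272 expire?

Earliest priority filing: 30 January 1990.
Base term: 30 January 1990 + 15 years → 30 January 2005.
Appellate Stay Credit: +58 days → 29 March 2005.
Office Delay Adjustment: +296 days → 19 January 2006.
Product Clearance Extension: +1049 days → 3 December 2008.

2008-12-03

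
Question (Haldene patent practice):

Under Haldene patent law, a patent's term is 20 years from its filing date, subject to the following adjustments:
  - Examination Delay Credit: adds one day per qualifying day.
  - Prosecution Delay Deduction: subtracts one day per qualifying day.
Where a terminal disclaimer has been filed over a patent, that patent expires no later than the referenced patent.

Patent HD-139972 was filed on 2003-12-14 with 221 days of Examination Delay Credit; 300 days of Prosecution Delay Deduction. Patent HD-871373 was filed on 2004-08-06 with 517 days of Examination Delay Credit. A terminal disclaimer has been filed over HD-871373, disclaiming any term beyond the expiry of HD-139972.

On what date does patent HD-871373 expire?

Natural term of HD-871373:
  Base: filing + 20 years → 6 August 2024.
  Examination Delay Credit: +517 days → 5 January 2026.
Expiry of referenced patent HD-139972:
  Base: filing + 20 years → 14 December 2023.
  Examination Delay Credit: +221 days → 22 July 2024.
  Prosecution Delay Deduction: −300 days → 26 September 2023.
Terminal disclaimer: HD-871373 expires on the earlier of 5 January 2026 and 26 September 2023.

2023-09-26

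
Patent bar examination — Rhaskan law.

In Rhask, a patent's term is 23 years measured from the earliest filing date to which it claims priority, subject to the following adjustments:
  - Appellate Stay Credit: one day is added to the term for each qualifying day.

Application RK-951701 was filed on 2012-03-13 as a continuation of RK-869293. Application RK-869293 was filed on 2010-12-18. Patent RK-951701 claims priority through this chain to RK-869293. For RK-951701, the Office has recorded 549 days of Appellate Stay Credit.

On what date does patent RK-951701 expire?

June 20, 2035

Earliest priority filing: 18 December 2010.
Base term: 18 December 2010 + 23 years → 18 December 2033.
Appellate Stay Credit: +549 days → 20 June 2035.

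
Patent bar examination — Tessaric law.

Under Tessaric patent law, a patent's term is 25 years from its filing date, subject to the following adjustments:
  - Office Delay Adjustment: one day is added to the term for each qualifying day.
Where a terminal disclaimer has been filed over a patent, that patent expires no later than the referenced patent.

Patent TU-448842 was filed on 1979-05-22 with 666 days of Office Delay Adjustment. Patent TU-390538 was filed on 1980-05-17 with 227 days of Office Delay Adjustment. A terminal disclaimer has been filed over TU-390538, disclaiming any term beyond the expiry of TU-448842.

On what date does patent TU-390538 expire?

December 30, 2005

Natural term of TU-390538:
  Base: filing + 25 years → 17 May 2005.
  Office Delay Adjustment: +227 days → 30 December 2005.
Expiry of referenced patent TU-448842:
  Base: filing + 25 years → 22 May 2004.
  Office Delay Adjustment: +666 days → 19 March 2006.
Terminal disclaimer: TU-390538 expires on the earlier of 30 December 2005 and 19 March 2006.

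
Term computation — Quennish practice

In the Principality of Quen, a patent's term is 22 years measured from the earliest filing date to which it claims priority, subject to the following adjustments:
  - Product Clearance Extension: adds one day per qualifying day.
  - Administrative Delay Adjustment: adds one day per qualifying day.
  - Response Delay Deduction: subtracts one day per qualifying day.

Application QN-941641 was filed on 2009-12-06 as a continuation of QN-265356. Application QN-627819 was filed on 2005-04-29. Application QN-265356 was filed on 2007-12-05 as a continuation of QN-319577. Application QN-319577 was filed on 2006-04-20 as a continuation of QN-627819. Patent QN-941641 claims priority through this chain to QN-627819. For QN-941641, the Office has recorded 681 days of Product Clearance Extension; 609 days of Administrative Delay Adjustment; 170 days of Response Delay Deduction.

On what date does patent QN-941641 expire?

Earliest priority filing: 29 April 2005.
Base term: 29 April 2005 + 22 years → 29 April 2027.
Product Clearance Extension: +681 days → 10 March 2029.
Administrative Delay Adjustment: +609 days → 9 November 2030.
Response Delay Deduction: −170 days → 23 May 2030.

2030-05-23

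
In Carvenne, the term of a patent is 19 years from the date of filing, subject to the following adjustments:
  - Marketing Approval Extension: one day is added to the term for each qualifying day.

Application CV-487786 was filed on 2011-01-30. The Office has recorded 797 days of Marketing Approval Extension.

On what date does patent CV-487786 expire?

Base term: filing date + 19 years → 30 January 2030.
Marketing Approval Extension: +797 days → 6 April 2032.

April 6, 2032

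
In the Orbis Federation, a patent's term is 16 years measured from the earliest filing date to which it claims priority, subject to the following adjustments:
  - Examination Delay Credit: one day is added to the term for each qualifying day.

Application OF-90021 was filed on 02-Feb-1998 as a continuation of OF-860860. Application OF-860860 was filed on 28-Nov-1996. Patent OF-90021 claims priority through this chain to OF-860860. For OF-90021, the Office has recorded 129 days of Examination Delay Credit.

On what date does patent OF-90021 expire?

Earliest priority filing: 28 November 1996.
Base term: 28 November 1996 + 16 years → 28 November 2012.
Examination Delay Credit: +129 days → 6 April 2013.

2013-04-06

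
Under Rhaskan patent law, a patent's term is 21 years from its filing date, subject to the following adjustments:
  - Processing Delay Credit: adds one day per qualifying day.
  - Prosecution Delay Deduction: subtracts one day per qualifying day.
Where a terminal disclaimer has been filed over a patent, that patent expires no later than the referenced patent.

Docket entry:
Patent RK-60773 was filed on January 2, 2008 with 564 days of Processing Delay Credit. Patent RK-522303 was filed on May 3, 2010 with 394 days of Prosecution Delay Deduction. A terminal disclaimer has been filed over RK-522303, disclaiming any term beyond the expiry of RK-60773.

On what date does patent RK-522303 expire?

April 4, 2030

Natural term of RK-522303:
  Base: filing + 21 years → 3 May 2031.
  Prosecution Delay Deduction: −394 days → 4 April 2030.
Expiry of referenced patent RK-60773:
  Base: filing + 21 years → 2 January 2029.
  Processing Delay Credit: +564 days → 20 July 2030.
Terminal disclaimer: RK-522303 expires on the earlier of 4 April 2030 and 20 July 2030.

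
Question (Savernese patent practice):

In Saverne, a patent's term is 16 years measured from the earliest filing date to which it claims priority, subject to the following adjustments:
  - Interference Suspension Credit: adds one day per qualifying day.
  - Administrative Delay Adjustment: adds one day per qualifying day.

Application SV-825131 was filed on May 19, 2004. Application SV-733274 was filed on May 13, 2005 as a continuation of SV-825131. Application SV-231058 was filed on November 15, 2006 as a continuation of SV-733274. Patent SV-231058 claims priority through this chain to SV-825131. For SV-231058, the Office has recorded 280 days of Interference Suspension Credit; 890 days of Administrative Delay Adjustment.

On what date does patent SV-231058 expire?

2023-08-02

Earliest priority filing: 19 May 2004.
Base term: 19 May 2004 + 16 years → 19 May 2020.
Interference Suspension Credit: +280 days → 23 February 2021.
Administrative Delay Adjustment: +890 days → 2 August 2023.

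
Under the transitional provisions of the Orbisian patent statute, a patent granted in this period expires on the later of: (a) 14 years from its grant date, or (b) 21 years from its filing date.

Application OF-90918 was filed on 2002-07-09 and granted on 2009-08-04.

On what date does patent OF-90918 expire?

2023-08-04

(a) grant + 14 years → 4 August 2023.
(b) filing + 21 years → 9 July 2023.
Later of the two: 4 August 2023.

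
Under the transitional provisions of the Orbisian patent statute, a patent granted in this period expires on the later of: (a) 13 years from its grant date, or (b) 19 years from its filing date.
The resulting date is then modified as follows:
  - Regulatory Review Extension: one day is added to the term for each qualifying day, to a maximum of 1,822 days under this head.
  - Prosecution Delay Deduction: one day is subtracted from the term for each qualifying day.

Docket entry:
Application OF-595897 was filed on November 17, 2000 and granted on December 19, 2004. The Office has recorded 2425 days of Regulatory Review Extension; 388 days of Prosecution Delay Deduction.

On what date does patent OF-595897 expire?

2023-10-21

(a) grant + 13 years → 19 December 2017.
(b) filing + 19 years → 17 November 2019.
Later of the two: 17 November 2019.
Regulatory Review Extension: 2425 days claimed exceeds the 1822-day cap, so +1822 days → 12 November 2024.
Prosecution Delay Deduction: −388 days → 21 October 2023.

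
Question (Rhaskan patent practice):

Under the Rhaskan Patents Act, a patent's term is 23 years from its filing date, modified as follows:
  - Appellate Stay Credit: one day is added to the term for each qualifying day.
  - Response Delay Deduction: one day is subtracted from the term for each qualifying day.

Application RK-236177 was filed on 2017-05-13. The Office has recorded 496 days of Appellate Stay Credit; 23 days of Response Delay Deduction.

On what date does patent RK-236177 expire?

August 29, 2041

Base term: filing date + 23 years → 13 May 2040.
Appellate Stay Credit: +496 days → 21 September 2041.
Response Delay Deduction: −23 days → 29 August 2041.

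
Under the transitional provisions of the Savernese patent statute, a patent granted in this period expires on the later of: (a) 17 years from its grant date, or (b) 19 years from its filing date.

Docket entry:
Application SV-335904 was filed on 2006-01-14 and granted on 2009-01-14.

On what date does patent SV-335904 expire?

(a) grant + 17 years → 14 January 2026.
(b) filing + 19 years → 14 January 2025.
Later of the two: 14 January 2026.

2026-01-14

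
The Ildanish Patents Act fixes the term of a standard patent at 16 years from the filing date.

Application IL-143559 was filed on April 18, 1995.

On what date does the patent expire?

April 18, 2011

Filing date + 16 years → 18 April 2011.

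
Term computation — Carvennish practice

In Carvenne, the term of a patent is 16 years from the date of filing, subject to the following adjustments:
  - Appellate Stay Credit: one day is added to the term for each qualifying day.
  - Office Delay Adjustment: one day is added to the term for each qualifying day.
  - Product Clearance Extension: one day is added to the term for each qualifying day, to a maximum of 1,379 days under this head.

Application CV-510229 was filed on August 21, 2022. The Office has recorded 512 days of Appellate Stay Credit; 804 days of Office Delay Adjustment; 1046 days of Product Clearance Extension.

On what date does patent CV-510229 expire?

Base term: filing date + 16 years → 21 August 2038.
Appellate Stay Credit: +512 days → 15 January 2040.
Office Delay Adjustment: +804 days → 29 March 2042.
Product Clearance Extension: 1046 days (within the 1379-day cap) → +1046 days → 7 February 2045.

2045-02-07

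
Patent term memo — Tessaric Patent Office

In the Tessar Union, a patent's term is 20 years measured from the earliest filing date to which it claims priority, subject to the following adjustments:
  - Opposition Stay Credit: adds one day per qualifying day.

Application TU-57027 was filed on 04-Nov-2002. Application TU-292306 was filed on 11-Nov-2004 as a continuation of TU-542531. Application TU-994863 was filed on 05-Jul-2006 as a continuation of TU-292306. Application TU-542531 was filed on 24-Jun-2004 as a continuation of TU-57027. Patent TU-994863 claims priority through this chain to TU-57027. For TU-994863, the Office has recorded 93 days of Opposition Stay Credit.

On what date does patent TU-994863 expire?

February 5, 2023

Earliest priority filing: 4 November 2002.
Base term: 4 November 2002 + 20 years → 4 November 2022.
Opposition Stay Credit: +93 days → 5 February 2023.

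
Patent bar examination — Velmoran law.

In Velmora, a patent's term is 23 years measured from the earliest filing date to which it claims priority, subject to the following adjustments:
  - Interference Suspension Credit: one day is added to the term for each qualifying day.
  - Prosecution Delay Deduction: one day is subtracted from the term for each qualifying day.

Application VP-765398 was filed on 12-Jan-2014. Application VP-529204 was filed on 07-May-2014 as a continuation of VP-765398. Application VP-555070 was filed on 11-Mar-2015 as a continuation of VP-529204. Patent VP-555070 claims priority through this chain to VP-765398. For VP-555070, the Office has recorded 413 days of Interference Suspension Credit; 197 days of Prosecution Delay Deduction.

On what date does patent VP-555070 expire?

August 16, 2037

Earliest priority filing: 12 January 2014.
Base term: 12 January 2014 + 23 years → 12 January 2037.
Interference Suspension Credit: +413 days → 1 March 2038.
Prosecution Delay Deduction: −197 days → 16 August 2037.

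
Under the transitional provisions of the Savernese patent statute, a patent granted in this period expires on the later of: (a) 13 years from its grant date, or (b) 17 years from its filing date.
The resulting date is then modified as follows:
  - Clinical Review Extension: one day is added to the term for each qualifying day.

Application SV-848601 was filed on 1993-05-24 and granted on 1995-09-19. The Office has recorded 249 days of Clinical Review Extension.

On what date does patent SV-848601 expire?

January 28, 2011

(a) grant + 13 years → 19 September 2008.
(b) filing + 17 years → 24 May 2010.
Later of the two: 24 May 2010.
Clinical Review Extension: +249 days → 28 January 2011.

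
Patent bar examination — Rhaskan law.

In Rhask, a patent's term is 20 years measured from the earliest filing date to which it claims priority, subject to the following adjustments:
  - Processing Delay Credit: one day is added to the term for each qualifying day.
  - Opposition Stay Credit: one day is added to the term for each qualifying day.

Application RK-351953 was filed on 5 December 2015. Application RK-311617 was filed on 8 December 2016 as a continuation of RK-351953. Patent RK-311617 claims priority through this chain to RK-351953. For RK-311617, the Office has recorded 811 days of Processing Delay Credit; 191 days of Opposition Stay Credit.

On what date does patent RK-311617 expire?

Earliest priority filing: 5 December 2015.
Base term: 5 December 2015 + 20 years → 5 December 2035.
Processing Delay Credit: +811 days → 23 February 2038.
Opposition Stay Credit: +191 days → 2 September 2038.

2038-09-02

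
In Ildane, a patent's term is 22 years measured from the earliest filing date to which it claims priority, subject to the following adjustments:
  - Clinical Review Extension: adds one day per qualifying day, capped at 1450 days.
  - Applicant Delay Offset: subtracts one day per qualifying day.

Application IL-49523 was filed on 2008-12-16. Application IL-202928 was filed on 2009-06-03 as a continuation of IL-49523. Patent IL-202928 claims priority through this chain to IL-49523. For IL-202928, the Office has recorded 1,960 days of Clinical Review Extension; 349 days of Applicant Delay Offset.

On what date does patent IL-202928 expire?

2033-12-21

Earliest priority filing: 16 December 2008.
Base term: 16 December 2008 + 22 years → 16 December 2030.
Clinical Review Extension: 1960 days claimed exceeds the 1450-day cap, so +1450 days → 5 December 2034.
Applicant Delay Offset: −349 days → 21 December 2033.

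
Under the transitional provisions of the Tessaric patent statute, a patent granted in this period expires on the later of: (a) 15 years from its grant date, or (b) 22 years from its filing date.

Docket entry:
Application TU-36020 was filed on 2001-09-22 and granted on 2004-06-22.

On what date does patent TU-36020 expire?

2023-09-22

(a) grant + 15 years → 22 June 2019.
(b) filing + 22 years → 22 September 2023.
Later of the two: 22 September 2023.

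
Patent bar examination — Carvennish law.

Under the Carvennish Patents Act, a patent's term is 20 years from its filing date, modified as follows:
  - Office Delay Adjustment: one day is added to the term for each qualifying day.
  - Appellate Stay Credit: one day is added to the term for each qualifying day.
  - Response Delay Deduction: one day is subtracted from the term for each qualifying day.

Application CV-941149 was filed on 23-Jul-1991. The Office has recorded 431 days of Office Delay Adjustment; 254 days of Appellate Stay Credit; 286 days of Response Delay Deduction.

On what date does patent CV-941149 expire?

2012-08-25

Base term: filing date + 20 years → 23 July 2011.
Office Delay Adjustment: +431 days → 26 September 2012.
Appellate Stay Credit: +254 days → 7 June 2013.
Response Delay Deduction: −286 days → 25 August 2012.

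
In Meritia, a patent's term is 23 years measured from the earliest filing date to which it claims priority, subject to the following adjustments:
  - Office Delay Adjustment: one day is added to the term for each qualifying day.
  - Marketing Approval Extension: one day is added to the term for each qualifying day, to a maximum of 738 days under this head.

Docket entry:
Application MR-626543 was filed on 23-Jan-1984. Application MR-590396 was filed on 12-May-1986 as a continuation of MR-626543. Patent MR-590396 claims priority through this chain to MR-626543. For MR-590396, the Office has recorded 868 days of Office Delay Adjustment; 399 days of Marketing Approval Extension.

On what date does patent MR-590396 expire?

Earliest priority filing: 23 January 1984.
Base term: 23 January 1984 + 23 years → 23 January 2007.
Office Delay Adjustment: +868 days → 9 June 2009.
Marketing Approval Extension: 399 days (within the 738-day cap) → +399 days → 13 July 2010.

July 13, 2010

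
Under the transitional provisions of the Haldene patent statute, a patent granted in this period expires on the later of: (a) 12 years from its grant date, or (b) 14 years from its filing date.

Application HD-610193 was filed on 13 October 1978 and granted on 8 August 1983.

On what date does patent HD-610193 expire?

(a) grant + 12 years → 8 August 1995.
(b) filing + 14 years → 13 October 1992.
Later of the two: 8 August 1995.

August 8, 1995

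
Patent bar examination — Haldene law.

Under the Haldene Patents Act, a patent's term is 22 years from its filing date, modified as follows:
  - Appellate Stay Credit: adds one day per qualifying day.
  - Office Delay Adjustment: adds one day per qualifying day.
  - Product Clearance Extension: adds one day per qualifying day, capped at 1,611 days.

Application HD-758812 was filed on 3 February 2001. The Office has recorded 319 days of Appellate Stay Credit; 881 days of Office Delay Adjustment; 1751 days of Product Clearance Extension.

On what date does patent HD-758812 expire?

Base term: filing date + 22 years → 3 February 2023.
Appellate Stay Credit: +319 days → 19 December 2023.
Office Delay Adjustment: +881 days → 18 May 2026.
Product Clearance Extension: 1751 days claimed exceeds the 1611-day cap, so +1611 days → 15 October 2030.

October 15, 2030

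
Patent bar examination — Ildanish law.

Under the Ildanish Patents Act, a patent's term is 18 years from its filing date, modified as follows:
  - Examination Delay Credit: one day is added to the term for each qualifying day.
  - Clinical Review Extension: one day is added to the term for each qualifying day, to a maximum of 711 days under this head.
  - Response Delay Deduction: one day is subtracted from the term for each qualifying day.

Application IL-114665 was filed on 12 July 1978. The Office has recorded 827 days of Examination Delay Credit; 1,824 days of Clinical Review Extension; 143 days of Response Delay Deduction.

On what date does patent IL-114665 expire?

Base term: filing date + 18 years → 12 July 1996.
Examination Delay Credit: +827 days → 17 October 1998.
Clinical Review Extension: 1824 days claimed exceeds the 711-day cap, so +711 days → 27 September 2000.
Response Delay Deduction: −143 days → 7 May 2000.

2000-05-07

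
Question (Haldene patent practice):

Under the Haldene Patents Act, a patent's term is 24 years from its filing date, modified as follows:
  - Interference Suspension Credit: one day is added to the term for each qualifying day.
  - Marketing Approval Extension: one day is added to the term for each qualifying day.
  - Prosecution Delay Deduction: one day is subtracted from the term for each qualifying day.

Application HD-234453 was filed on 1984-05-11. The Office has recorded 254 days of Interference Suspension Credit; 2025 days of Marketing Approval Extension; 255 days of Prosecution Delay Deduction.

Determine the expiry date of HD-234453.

Base term: filing date + 24 years → 11 May 2008.
Interference Suspension Credit: +254 days → 20 January 2009.
Marketing Approval Extension: +2025 days → 7 August 2014.
Prosecution Delay Deduction: −255 days → 25 November 2013.

November 25, 2013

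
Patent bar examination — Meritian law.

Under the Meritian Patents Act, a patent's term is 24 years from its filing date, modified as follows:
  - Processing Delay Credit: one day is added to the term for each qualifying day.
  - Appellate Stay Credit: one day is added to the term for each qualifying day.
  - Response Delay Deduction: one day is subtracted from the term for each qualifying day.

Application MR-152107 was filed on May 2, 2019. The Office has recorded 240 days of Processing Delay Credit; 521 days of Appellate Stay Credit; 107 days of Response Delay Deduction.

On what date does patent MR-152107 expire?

Base term: filing date + 24 years → 2 May 2043.
Processing Delay Credit: +240 days → 28 December 2043.
Appellate Stay Credit: +521 days → 1 June 2045.
Response Delay Deduction: −107 days → 14 February 2045.

2045-02-14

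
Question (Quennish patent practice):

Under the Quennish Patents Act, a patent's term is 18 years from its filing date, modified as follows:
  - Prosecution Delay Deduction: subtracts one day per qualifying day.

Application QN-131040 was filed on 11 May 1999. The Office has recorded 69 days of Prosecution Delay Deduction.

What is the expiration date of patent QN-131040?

Base term: filing date + 18 years → 11 May 2017.
Prosecution Delay Deduction: −69 days → 3 March 2017.

March 3, 2017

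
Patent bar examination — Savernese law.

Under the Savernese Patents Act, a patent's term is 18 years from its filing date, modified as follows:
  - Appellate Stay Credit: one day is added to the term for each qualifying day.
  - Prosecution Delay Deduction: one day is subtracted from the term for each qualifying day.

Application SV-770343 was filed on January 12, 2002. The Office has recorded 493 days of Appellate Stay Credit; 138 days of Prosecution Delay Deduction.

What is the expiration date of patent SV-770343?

Base term: filing date + 18 years → 12 January 2020.
Appellate Stay Credit: +493 days → 19 May 2021.
Prosecution Delay Deduction: −138 days → 1 January 2021.

January 1, 2021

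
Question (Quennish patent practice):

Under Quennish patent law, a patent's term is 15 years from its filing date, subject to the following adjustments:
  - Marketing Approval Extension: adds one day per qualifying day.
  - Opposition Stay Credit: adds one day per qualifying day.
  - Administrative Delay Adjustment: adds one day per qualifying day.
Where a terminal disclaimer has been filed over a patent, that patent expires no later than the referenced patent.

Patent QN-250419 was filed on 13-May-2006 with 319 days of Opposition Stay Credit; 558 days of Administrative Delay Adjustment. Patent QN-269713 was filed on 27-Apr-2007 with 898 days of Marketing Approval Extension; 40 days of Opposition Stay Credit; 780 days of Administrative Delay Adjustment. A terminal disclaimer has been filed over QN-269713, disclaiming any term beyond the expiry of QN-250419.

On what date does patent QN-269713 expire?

October 7, 2023

Natural term of QN-269713:
  Base: filing + 15 years → 27 April 2022.
  Marketing Approval Extension: +898 days → 11 October 2024.
  Opposition Stay Credit: +40 days → 20 November 2024.
  Administrative Delay Adjustment: +780 days → 9 January 2027.
Expiry of referenced patent QN-250419:
  Base: filing + 15 years → 13 May 2021.
  Opposition Stay Credit: +319 days → 28 March 2022.
  Administrative Delay Adjustment: +558 days → 7 October 2023.
Terminal disclaimer: QN-269713 expires on the earlier of 9 January 2027 and 7 October 2023.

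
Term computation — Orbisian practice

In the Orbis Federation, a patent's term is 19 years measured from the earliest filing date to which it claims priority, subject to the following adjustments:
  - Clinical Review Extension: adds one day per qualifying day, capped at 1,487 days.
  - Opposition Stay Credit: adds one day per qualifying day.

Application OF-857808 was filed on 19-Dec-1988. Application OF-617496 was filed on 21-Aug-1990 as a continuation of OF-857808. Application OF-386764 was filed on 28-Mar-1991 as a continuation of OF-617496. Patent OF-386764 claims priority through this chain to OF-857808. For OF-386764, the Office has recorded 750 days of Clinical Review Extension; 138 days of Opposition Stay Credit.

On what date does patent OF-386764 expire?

May 25, 2010

Earliest priority filing: 19 December 1988.
Base term: 19 December 1988 + 19 years → 19 December 2007.
Clinical Review Extension: 750 days (within the 1487-day cap) → +750 days → 7 January 2010.
Opposition Stay Credit: +138 days → 25 May 2010.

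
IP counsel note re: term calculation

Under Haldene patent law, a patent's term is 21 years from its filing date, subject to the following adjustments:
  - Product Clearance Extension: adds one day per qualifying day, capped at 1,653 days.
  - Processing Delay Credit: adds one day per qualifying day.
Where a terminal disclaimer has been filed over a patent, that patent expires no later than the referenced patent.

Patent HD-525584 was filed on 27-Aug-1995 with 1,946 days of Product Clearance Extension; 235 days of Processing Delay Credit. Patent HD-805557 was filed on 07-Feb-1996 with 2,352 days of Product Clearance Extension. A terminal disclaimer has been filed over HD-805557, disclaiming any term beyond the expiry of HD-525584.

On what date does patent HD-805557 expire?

Natural term of HD-805557:
  Base: filing + 21 years → 7 February 2017.
  Product Clearance Extension: 2352 days claimed exceeds the 1653-day cap, so +1653 days → 18 August 2021.
Expiry of referenced patent HD-525584:
  Base: filing + 21 years → 27 August 2016.
  Product Clearance Extension: 1946 days claimed exceeds the 1653-day cap, so +1653 days → 7 March 2021.
  Processing Delay Credit: +235 days → 28 October 2021.
Terminal disclaimer: HD-805557 expires on the earlier of 18 August 2021 and 28 October 2021.

August 18, 2021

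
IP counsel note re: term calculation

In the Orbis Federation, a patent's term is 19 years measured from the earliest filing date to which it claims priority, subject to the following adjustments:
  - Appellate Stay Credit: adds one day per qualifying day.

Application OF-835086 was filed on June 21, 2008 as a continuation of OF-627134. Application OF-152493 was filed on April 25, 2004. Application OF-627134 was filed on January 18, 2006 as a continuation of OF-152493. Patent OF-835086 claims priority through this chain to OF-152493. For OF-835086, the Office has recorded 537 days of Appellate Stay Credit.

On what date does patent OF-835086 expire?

2024-10-13

Earliest priority filing: 25 April 2004.
Base term: 25 April 2004 + 19 years → 25 April 2023.
Appellate Stay Credit: +537 days → 13 October 2024.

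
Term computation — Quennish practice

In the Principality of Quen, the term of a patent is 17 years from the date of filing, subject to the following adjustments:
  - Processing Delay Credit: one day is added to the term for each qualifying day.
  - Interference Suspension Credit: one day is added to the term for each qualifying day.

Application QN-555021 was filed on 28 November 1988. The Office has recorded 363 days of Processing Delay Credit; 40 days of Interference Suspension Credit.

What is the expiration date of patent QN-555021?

2007-01-05

Base term: filing date + 17 years → 28 November 2005.
Processing Delay Credit: +363 days → 26 November 2006.
Interference Suspension Credit: +40 days → 5 January 2007.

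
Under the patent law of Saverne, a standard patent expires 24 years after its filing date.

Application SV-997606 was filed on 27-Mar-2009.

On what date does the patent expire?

March 27, 2033

Filing date + 24 years → 27 March 2033.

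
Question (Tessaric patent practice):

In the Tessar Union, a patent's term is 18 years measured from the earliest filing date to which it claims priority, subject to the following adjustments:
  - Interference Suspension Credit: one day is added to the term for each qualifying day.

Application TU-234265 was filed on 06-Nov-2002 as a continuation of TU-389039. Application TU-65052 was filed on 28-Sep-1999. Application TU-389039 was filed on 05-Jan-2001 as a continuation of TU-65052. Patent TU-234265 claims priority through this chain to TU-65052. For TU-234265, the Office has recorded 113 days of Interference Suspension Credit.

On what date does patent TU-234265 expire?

Earliest priority filing: 28 September 1999.
Base term: 28 September 1999 + 18 years → 28 September 2017.
Interference Suspension Credit: +113 days → 19 January 2018.

2018-01-19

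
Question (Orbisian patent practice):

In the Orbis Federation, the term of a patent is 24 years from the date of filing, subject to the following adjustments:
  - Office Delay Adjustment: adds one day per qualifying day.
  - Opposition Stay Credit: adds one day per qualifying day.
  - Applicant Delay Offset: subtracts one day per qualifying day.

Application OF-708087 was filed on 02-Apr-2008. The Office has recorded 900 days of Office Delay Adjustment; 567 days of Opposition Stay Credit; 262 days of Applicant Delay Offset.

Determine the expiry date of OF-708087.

2035-07-21

Base term: filing date + 24 years → 2 April 2032.
Office Delay Adjustment: +900 days → 19 September 2034.
Opposition Stay Credit: +567 days → 8 April 2036.
Applicant Delay Offset: −262 days → 21 July 2035.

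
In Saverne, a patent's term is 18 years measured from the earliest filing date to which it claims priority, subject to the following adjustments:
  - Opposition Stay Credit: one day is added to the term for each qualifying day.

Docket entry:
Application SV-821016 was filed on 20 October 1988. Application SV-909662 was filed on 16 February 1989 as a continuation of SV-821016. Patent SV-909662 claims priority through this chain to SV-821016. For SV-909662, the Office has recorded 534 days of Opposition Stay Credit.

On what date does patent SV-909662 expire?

April 6, 2008

Earliest priority filing: 20 October 1988.
Base term: 20 October 1988 + 18 years → 20 October 2006.
Opposition Stay Credit: +534 days → 6 April 2008.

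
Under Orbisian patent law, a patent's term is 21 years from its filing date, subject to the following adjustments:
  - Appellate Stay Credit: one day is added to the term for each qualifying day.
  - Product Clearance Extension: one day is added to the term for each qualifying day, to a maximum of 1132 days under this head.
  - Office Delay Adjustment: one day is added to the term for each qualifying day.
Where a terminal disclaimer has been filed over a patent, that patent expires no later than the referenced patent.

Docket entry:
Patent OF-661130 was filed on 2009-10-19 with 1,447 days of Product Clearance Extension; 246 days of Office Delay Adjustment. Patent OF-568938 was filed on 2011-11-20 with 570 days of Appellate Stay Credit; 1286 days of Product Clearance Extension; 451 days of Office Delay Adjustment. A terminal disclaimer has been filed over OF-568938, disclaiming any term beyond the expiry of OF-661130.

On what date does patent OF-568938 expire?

July 28, 2034

Natural term of OF-568938:
  Base: filing + 21 years → 20 November 2032.
  Appellate Stay Credit: +570 days → 13 June 2034.
  Product Clearance Extension: 1286 days claimed exceeds the 1132-day cap, so +1132 days → 19 July 2037.
  Office Delay Adjustment: +451 days → 13 October 2038.
Expiry of referenced patent OF-661130:
  Base: filing + 21 years → 19 October 2030.
  Product Clearance Extension: 1447 days claimed exceeds the 1132-day cap, so +1132 days → 24 November 2033.
  Office Delay Adjustment: +246 days → 28 July 2034.
Terminal disclaimer: OF-568938 expires on the earlier of 13 October 2038 and 28 July 2034.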